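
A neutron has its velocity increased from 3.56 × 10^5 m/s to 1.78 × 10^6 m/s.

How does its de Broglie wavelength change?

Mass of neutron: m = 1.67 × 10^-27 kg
The wavelength decreases by a factor of 5.

Using λ = h/(mv):

Initial wavelength: λ₁ = h/(mv₁) = 1.11 × 10^-12 m
Final wavelength: λ₂ = h/(mv₂) = 2.23 × 10^-13 m

Since λ ∝ 1/v, when velocity increases by a factor of 5, the wavelength decreases by a factor of 5.

λ₂/λ₁ = v₁/v₂ = 1/5

The wavelength decreases by a factor of 5.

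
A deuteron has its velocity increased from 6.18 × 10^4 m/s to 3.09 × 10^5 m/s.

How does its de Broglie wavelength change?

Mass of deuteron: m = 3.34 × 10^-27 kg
The wavelength decreases by a factor of 5.

Using λ = h/(mv):

Initial wavelength: λ₁ = h/(mv₁) = 3.21 × 10^-12 m
Final wavelength: λ₂ = h/(mv₂) = 6.42 × 10^-13 m

Since λ ∝ 1/v, when velocity increases by a factor of 5, the wavelength decreases by a factor of 5.

λ₂/λ₁ = v₁/v₂ = 1/5

The wavelength decreases by a factor of 5.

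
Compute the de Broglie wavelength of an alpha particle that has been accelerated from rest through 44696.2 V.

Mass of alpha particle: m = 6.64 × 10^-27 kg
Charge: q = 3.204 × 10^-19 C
4.80 × 10^-14 m

When a particle is accelerated through voltage V, it gains kinetic energy KE = qV.

The de Broglie wavelength is then λ = h/√(2mqV):

λ = h/√(2mqV)
λ = (6.626 × 10^-34 J·s) / √(2 × 6.64 × 10^-27 kg × 3.204 × 10^-19 C × 44696.2 V)
λ = 4.80 × 10^-14 m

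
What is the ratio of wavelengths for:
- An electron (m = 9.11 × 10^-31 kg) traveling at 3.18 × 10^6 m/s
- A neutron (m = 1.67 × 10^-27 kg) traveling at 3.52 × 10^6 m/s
λ₁/λ₂ = 2.03 × 10^3

Using λ = h/(mv):

λ₁ = h/(m₁v₁) = 2.29 × 10^-10 m
λ₂ = h/(m₂v₂) = 1.13 × 10^-13 m

Ratio λ₁/λ₂ = (m₂v₂)/(m₁v₁)
         = (1.67 × 10^-27 kg × 3.52 × 10^6 m/s) / (9.11 × 10^-31 kg × 3.18 × 10^6 m/s)
         = 2.03 × 10^3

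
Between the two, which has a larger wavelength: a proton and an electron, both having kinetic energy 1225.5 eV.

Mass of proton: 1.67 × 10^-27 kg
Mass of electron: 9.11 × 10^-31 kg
The electron has the longer wavelength.

Using λ = h/√(2mKE):

For proton: λ₁ = h/√(2m₁KE) = 8.18 × 10^-13 m
For electron: λ₂ = h/√(2m₂KE) = 3.50 × 10^-11 m

Since λ ∝ 1/√m at constant kinetic energy, the lighter particle has the longer wavelength.

The electron has the longer de Broglie wavelength.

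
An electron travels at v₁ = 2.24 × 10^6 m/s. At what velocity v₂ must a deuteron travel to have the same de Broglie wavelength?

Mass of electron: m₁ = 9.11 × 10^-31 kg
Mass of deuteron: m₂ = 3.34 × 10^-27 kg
v₂ = 6.11 × 10^2 m/s

For equal de Broglie wavelengths: λ₁ = λ₂

h/(m₁v₁) = h/(m₂v₂)
m₁v₁ = m₂v₂
v₂ = v₁ · (m₁/m₂)

v₂ = 2.24 × 10^6 m/s × (9.11 × 10^-31 kg / 3.34 × 10^-27 kg)
v₂ = 6.11 × 10^2 m/s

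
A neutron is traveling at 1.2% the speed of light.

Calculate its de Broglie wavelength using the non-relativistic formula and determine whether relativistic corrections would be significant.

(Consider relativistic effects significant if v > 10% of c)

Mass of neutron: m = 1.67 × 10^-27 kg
No, relativistic corrections are not needed.

Using the non-relativistic de Broglie formula λ = h/(mv):

v = 1.2% × c = 3.598 × 10^6 m/s

λ = h/(mv)
λ = (6.626 × 10^-34 J·s) / (1.67 × 10^-27 kg × 3.598 × 10^6 m/s)
λ = 1.10 × 10^-13 m

Since v = 1.2% of c < 10% of c, relativistic corrections are NOT significant and this non-relativistic result is a good approximation.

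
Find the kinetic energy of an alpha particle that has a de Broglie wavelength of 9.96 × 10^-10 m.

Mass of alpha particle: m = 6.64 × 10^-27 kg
3.33 × 10^-23 J (or 2.08 × 10^-4 eV)

From λ = h/√(2mKE), we solve for KE:

λ² = h²/(2mKE)
KE = h²/(2mλ²)
KE = (6.626 × 10^-34 J·s)² / (2 × 6.64 × 10^-27 kg × (9.96 × 10^-10 m)²)
KE = 3.33 × 10^-23 J
KE = 2.08 × 10^-4 eV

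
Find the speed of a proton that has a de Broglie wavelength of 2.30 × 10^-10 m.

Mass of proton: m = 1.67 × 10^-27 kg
1.73 × 10^3 m/s

From the de Broglie relation λ = h/(mv), we solve for v:

v = h/(mλ)
v = (6.626 × 10^-34 J·s) / (1.67 × 10^-27 kg × 2.30 × 10^-10 m)
v = 1.73 × 10^3 m/s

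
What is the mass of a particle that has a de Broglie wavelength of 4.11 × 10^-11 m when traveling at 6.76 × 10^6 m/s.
2.38 × 10^-30 kg

From the de Broglie relation λ = h/(mv), we solve for m:

m = h/(λv)
m = (6.626 × 10^-34 J·s) / (4.11 × 10^-11 m × 6.76 × 10^6 m/s)
m = 2.38 × 10^-30 kg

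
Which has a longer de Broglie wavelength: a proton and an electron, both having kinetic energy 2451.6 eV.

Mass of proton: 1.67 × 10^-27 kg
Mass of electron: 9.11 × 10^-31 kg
The electron has the longer wavelength.

Using λ = h/√(2mKE):

For proton: λ₁ = h/√(2m₁KE) = 5.78 × 10^-13 m
For electron: λ₂ = h/√(2m₂KE) = 2.48 × 10^-11 m

Since λ ∝ 1/√m at constant kinetic energy, the lighter particle has the longer wavelength.

The electron has the longer de Broglie wavelength.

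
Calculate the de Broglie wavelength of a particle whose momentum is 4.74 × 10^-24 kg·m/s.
1.40 × 10^-10 m

Using the de Broglie relation λ = h/p:

λ = h/p
λ = (6.626 × 10^-34 J·s) / (4.74 × 10^-24 kg·m/s)
λ = 1.40 × 10^-10 m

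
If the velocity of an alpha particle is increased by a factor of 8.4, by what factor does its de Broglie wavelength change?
The wavelength decreases by a factor of 8.4.

From λ = h/(mv), the wavelength is inversely proportional to velocity:

λ ∝ 1/v

If v → 8.4v, then λ → λ/8.4

When velocity is increased by a factor of 8.4, the wavelength decreases by a factor of 8.4.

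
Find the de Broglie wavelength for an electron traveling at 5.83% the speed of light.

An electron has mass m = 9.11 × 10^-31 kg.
4.16 × 10^-11 m

Using the de Broglie relation λ = h/(mv):

v = 5.83% × c = 1.748 × 10^7 m/s

λ = h/(mv)
λ = (6.626 × 10^-34 J·s) / (9.11 × 10^-31 kg × 1.748 × 10^7 m/s)
λ = 4.16 × 10^-11 m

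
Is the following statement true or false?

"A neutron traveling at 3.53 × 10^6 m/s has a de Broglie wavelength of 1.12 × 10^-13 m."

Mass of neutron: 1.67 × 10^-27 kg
True

The claim is correct.

Using λ = h/(mv):
λ = (6.626 × 10^-34 J·s) / (1.67 × 10^-27 kg × 3.53 × 10^6 m/s)
λ = 1.12 × 10^-13 m

This matches the claimed value.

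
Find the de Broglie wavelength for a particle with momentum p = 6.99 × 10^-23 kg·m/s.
9.48 × 10^-12 m

Using the de Broglie relation λ = h/p:

λ = h/p
λ = (6.626 × 10^-34 J·s) / (6.99 × 10^-23 kg·m/s)
λ = 9.48 × 10^-12 m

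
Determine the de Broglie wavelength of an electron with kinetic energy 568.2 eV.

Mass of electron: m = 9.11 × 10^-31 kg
5.14 × 10^-11 m

Using λ = h/√(2mKE):

First convert KE to Joules: KE = 568.2 eV = 9.104 × 10^-17 J

λ = h/√(2mKE)
λ = (6.626 × 10^-34 J·s) / √(2 × 9.11 × 10^-31 kg × 9.104 × 10^-17 J)
λ = 5.14 × 10^-11 m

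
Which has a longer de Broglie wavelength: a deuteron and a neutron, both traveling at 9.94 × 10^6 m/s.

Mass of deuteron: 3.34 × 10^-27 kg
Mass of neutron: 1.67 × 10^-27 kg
The neutron has the longer wavelength.

Using λ = h/(mv), since both particles have the same velocity, the wavelength depends only on mass.

For deuteron: λ₁ = h/(m₁v) = 2.00 × 10^-14 m
For neutron: λ₂ = h/(m₂v) = 3.99 × 10^-14 m

Since λ ∝ 1/m at constant velocity, the lighter particle has the longer wavelength.

The neutron has the longer de Broglie wavelength.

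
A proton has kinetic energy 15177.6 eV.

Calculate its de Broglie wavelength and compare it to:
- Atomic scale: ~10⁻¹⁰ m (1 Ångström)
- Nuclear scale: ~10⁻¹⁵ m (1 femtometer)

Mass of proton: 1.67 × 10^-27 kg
λ = 2.32 × 10^-13 m, which is between nuclear and atomic scales.

Using λ = h/√(2mKE):

KE = 15177.6 eV = 2.432 × 10^-15 J

λ = h/√(2mKE)
λ = (6.626 × 10^-34 J·s) / √(2 × 1.67 × 10^-27 kg × 2.432 × 10^-15 J)
λ = 2.32 × 10^-13 m

Comparison:
- Atomic scale (10⁻¹⁰ m): λ is 0.0023× this size
- Nuclear scale (10⁻¹⁵ m): λ is 2.3e+02× this size

The wavelength is between nuclear and atomic scales.

This wavelength is appropriate for probing atomic structure but too large for nuclear physics experiments.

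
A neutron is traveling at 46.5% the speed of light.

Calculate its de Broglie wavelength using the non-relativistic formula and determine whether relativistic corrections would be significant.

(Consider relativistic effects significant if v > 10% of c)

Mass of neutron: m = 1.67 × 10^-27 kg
Yes, relativistic corrections are needed.

Using the non-relativistic de Broglie formula λ = h/(mv):

v = 46.5% × c = 1.394 × 10^8 m/s

λ = h/(mv)
λ = (6.626 × 10^-34 J·s) / (1.67 × 10^-27 kg × 1.394 × 10^8 m/s)
λ = 2.85 × 10^-15 m

Since v = 46.5% of c > 10% of c, relativistic corrections ARE significant and the actual wavelength would differ from this non-relativistic estimate.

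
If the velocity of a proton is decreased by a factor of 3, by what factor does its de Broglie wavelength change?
The wavelength increases by a factor of 3.

From λ = h/(mv), the wavelength is inversely proportional to velocity:

λ ∝ 1/v

If v → v/3, then λ → 3λ

When velocity is decreased by a factor of 3, the wavelength increases by a factor of 3.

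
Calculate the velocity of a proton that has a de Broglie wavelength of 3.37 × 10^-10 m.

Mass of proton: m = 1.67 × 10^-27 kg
1.18 × 10^3 m/s

From the de Broglie relation λ = h/(mv), we solve for v:

v = h/(mλ)
v = (6.626 × 10^-34 J·s) / (1.67 × 10^-27 kg × 3.37 × 10^-10 m)
v = 1.18 × 10^3 m/s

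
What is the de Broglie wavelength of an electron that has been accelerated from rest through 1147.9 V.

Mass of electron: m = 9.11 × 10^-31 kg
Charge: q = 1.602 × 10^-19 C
3.62 × 10^-11 m

When a particle is accelerated through voltage V, it gains kinetic energy KE = qV.

The de Broglie wavelength is then λ = h/√(2mqV):

λ = h/√(2mqV)
λ = (6.626 × 10^-34 J·s) / √(2 × 9.11 × 10^-31 kg × 1.602 × 10^-19 C × 1147.9 V)
λ = 3.62 × 10^-11 m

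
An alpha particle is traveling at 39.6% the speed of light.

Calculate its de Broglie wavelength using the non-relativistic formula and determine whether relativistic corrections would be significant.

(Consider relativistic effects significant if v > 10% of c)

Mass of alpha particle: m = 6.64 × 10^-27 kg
Yes, relativistic corrections are needed.

Using the non-relativistic de Broglie formula λ = h/(mv):

v = 39.6% × c = 1.187 × 10^8 m/s

λ = h/(mv)
λ = (6.626 × 10^-34 J·s) / (6.64 × 10^-27 kg × 1.187 × 10^8 m/s)
λ = 8.41 × 10^-16 m

Since v = 39.6% of c > 10% of c, relativistic corrections ARE significant and the actual wavelength would differ from this non-relativistic estimate.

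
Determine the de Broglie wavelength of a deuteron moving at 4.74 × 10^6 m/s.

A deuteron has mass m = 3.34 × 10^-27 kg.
4.19 × 10^-14 m

Using the de Broglie relation λ = h/(mv):

λ = h/(mv)
λ = (6.626 × 10^-34 J·s) / (3.34 × 10^-27 kg × 4.74 × 10^6 m/s)
λ = 4.19 × 10^-14 m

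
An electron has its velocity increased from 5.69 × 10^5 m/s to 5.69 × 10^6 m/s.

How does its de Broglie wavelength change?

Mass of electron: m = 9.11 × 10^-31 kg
The wavelength decreases by a factor of 10.

Using λ = h/(mv):

Initial wavelength: λ₁ = h/(mv₁) = 1.28 × 10^-9 m
Final wavelength: λ₂ = h/(mv₂) = 1.28 × 10^-10 m

Since λ ∝ 1/v, when velocity increases by a factor of 10, the wavelength decreases by a factor of 10.

λ₂/λ₁ = v₁/v₂ = 1/10

The wavelength decreases by a factor of 10.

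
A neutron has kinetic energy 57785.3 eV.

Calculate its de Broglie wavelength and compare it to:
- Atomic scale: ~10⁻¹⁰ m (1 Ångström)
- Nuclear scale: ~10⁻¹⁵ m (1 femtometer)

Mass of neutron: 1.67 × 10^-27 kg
λ = 1.19 × 10^-13 m, which is between nuclear and atomic scales.

Using λ = h/√(2mKE):

KE = 57785.3 eV = 9.258 × 10^-15 J

λ = h/√(2mKE)
λ = (6.626 × 10^-34 J·s) / √(2 × 1.67 × 10^-27 kg × 9.258 × 10^-15 J)
λ = 1.19 × 10^-13 m

Comparison:
- Atomic scale (10⁻¹⁰ m): λ is 0.0012× this size
- Nuclear scale (10⁻¹⁵ m): λ is 1.2e+02× this size

The wavelength is between nuclear and atomic scales.

This wavelength is appropriate for probing atomic structure but too large for nuclear physics experiments.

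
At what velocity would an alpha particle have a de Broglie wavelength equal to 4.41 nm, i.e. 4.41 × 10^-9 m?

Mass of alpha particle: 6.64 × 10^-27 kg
2.26 × 10^1 m/s

From λ = h/(mv), solve for v:

v = h/(mλ)
v = (6.626 × 10^-34 J·s) / (6.64 × 10^-27 kg × 4.41 × 10^-9 m)
v = 2.26 × 10^1 m/s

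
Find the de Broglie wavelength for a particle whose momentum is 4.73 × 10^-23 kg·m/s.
1.40 × 10^-11 m

Using the de Broglie relation λ = h/p:

λ = h/p
λ = (6.626 × 10^-34 J·s) / (4.73 × 10^-23 kg·m/s)
λ = 1.40 × 10^-11 m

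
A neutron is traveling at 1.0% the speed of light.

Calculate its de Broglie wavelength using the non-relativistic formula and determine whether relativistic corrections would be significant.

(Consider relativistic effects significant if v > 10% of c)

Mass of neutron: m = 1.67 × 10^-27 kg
No, relativistic corrections are not needed.

Using the non-relativistic de Broglie formula λ = h/(mv):

v = 1.0% × c = 2.998 × 10^6 m/s

λ = h/(mv)
λ = (6.626 × 10^-34 J·s) / (1.67 × 10^-27 kg × 2.998 × 10^6 m/s)
λ = 1.32 × 10^-13 m

Since v = 1.0% of c < 10% of c, relativistic corrections are NOT significant and this non-relativistic result is a good approximation.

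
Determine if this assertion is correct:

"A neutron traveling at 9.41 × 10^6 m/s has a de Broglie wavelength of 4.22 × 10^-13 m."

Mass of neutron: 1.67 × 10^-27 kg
False

The claim is incorrect.

Using λ = h/(mv):
λ = (6.626 × 10^-34 J·s) / (1.67 × 10^-27 kg × 9.41 × 10^6 m/s)
λ = 4.22 × 10^-14 m

The actual wavelength differs from the claimed 4.22 × 10^-13 m.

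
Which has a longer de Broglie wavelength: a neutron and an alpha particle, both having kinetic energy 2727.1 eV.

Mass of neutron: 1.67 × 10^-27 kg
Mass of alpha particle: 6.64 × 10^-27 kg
The neutron has the longer wavelength.

Using λ = h/√(2mKE):

For neutron: λ₁ = h/√(2m₁KE) = 5.48 × 10^-13 m
For alpha particle: λ₂ = h/√(2m₂KE) = 2.75 × 10^-13 m

Since λ ∝ 1/√m at constant kinetic energy, the lighter particle has the longer wavelength.

The neutron has the longer de Broglie wavelength.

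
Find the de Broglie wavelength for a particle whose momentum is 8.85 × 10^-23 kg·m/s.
7.49 × 10^-12 m

Using the de Broglie relation λ = h/p:

λ = h/p
λ = (6.626 × 10^-34 J·s) / (8.85 × 10^-23 kg·m/s)
λ = 7.49 × 10^-12 m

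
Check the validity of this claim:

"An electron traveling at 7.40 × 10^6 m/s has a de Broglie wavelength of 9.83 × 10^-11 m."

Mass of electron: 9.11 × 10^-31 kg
True

The claim is correct.

Using λ = h/(mv):
λ = (6.626 × 10^-34 J·s) / (9.11 × 10^-31 kg × 7.40 × 10^6 m/s)
λ = 9.83 × 10^-11 m

This matches the claimed value.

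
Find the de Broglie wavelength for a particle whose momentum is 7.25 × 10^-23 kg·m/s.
9.14 × 10^-12 m

Using the de Broglie relation λ = h/p:

λ = h/p
λ = (6.626 × 10^-34 J·s) / (7.25 × 10^-23 kg·m/s)
λ = 9.14 × 10^-12 m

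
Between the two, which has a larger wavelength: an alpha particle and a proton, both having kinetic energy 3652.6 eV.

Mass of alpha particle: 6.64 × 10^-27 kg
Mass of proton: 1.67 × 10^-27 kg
The proton has the longer wavelength.

Using λ = h/√(2mKE):

For alpha particle: λ₁ = h/√(2m₁KE) = 2.38 × 10^-13 m
For proton: λ₂ = h/√(2m₂KE) = 4.74 × 10^-13 m

Since λ ∝ 1/√m at constant kinetic energy, the lighter particle has the longer wavelength.

The proton has the longer de Broglie wavelength.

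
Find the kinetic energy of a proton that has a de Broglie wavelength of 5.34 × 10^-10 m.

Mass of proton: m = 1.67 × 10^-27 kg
4.61 × 10^-22 J (or 2.88 × 10^-3 eV)

From λ = h/√(2mKE), we solve for KE:

λ² = h²/(2mKE)
KE = h²/(2mλ²)
KE = (6.626 × 10^-34 J·s)² / (2 × 1.67 × 10^-27 kg × (5.34 × 10^-10 m)²)
KE = 4.61 × 10^-22 J
KE = 2.88 × 10^-3 eV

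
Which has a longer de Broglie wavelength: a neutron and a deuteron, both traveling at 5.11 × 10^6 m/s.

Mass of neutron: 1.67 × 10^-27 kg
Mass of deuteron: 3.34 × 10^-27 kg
The neutron has the longer wavelength.

Using λ = h/(mv), since both particles have the same velocity, the wavelength depends only on mass.

For neutron: λ₁ = h/(m₁v) = 7.76 × 10^-14 m
For deuteron: λ₂ = h/(m₂v) = 3.88 × 10^-14 m

Since λ ∝ 1/m at constant velocity, the lighter particle has the longer wavelength.

The neutron has the longer de Broglie wavelength.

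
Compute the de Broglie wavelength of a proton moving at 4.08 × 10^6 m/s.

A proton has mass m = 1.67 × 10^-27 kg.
9.72 × 10^-14 m

Using the de Broglie relation λ = h/(mv):

λ = h/(mv)
λ = (6.626 × 10^-34 J·s) / (1.67 × 10^-27 kg × 4.08 × 10^6 m/s)
λ = 9.72 × 10^-14 m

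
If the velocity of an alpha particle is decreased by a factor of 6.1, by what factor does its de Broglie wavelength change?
The wavelength increases by a factor of 6.1.

From λ = h/(mv), the wavelength is inversely proportional to velocity:

λ ∝ 1/v

If v → v/6.1, then λ → 6.1λ

When velocity is decreased by a factor of 6.1, the wavelength increases by a factor of 6.1.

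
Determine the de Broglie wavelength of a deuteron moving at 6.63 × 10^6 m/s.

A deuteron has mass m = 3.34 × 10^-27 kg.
2.99 × 10^-14 m

Using the de Broglie relation λ = h/(mv):

λ = h/(mv)
λ = (6.626 × 10^-34 J·s) / (3.34 × 10^-27 kg × 6.63 × 10^6 m/s)
λ = 2.99 × 10^-14 m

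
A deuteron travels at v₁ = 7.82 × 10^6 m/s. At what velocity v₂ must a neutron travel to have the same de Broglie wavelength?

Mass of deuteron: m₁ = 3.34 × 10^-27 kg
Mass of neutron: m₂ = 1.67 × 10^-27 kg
v₂ = 1.56 × 10^7 m/s

For equal de Broglie wavelengths: λ₁ = λ₂

h/(m₁v₁) = h/(m₂v₂)
m₁v₁ = m₂v₂
v₂ = v₁ · (m₁/m₂)

v₂ = 7.82 × 10^6 m/s × (3.34 × 10^-27 kg / 1.67 × 10^-27 kg)
v₂ = 1.56 × 10^7 m/s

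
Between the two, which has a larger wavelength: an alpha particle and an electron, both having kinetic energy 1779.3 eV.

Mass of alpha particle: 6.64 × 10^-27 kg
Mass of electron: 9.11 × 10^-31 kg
The electron has the longer wavelength.

Using λ = h/√(2mKE):

For alpha particle: λ₁ = h/√(2m₁KE) = 3.41 × 10^-13 m
For electron: λ₂ = h/√(2m₂KE) = 2.91 × 10^-11 m

Since λ ∝ 1/√m at constant kinetic energy, the lighter particle has the longer wavelength.

The electron has the longer de Broglie wavelength.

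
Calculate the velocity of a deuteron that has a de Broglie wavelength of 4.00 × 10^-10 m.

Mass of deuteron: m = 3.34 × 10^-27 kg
4.96 × 10^2 m/s

From the de Broglie relation λ = h/(mv), we solve for v:

v = h/(mλ)
v = (6.626 × 10^-34 J·s) / (3.34 × 10^-27 kg × 4.00 × 10^-10 m)
v = 4.96 × 10^2 m/s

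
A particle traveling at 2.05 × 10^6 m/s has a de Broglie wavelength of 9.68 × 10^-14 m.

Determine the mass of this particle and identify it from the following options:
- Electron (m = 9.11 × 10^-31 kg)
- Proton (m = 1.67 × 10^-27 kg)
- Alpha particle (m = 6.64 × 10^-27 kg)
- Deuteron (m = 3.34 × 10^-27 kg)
The particle is a deuteron.

From λ = h/(mv), solve for mass:

m = h/(λv)
m = (6.626 × 10^-34 J·s) / (9.68 × 10^-14 m × 2.05 × 10^6 m/s)
m = 3.34 × 10^-27 kg

Comparing with the listed masses, this is closest to a deuteron.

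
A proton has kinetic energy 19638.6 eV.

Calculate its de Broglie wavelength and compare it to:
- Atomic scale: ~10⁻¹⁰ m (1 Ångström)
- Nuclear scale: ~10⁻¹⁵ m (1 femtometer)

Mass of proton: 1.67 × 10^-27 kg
λ = 2.04 × 10^-13 m, which is between nuclear and atomic scales.

Using λ = h/√(2mKE):

KE = 19638.6 eV = 3.146 × 10^-15 J

λ = h/√(2mKE)
λ = (6.626 × 10^-34 J·s) / √(2 × 1.67 × 10^-27 kg × 3.146 × 10^-15 J)
λ = 2.04 × 10^-13 m

Comparison:
- Atomic scale (10⁻¹⁰ m): λ is 0.002× this size
- Nuclear scale (10⁻¹⁵ m): λ is 2e+02× this size

The wavelength is between nuclear and atomic scales.

This wavelength is appropriate for probing atomic structure but too large for nuclear physics experiments.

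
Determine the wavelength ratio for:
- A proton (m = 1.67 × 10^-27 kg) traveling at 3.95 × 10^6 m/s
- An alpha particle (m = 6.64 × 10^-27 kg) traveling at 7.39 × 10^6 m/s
λ₁/λ₂ = 7.44

Using λ = h/(mv):

λ₁ = h/(m₁v₁) = 1.00 × 10^-13 m
λ₂ = h/(m₂v₂) = 1.35 × 10^-14 m

Ratio λ₁/λ₂ = (m₂v₂)/(m₁v₁)
         = (6.64 × 10^-27 kg × 7.39 × 10^6 m/s) / (1.67 × 10^-27 kg × 3.95 × 10^6 m/s)
         = 7.44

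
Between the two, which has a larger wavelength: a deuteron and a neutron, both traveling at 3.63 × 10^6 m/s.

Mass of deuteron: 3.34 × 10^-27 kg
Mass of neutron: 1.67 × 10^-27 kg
The neutron has the longer wavelength.

Using λ = h/(mv), since both particles have the same velocity, the wavelength depends only on mass.

For deuteron: λ₁ = h/(m₁v) = 5.47 × 10^-14 m
For neutron: λ₂ = h/(m₂v) = 1.09 × 10^-13 m

Since λ ∝ 1/m at constant velocity, the lighter particle has the longer wavelength.

The neutron has the longer de Broglie wavelength.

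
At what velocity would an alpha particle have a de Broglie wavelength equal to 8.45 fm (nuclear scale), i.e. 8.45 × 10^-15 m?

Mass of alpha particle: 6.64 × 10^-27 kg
1.18 × 10^7 m/s

From λ = h/(mv), solve for v:

v = h/(mλ)
v = (6.626 × 10^-34 J·s) / (6.64 × 10^-27 kg × 8.45 × 10^-15 m)
v = 1.18 × 10^7 m/s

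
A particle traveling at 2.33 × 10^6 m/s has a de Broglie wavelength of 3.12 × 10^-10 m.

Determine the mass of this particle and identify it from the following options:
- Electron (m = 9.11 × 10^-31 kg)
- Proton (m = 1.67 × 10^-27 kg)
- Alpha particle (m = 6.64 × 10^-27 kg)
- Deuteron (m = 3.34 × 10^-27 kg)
The particle is an electron.

From λ = h/(mv), solve for mass:

m = h/(λv)
m = (6.626 × 10^-34 J·s) / (3.12 × 10^-10 m × 2.33 × 10^6 m/s)
m = 9.11 × 10^-31 kg

Comparing with the listed masses, this is closest to an electron.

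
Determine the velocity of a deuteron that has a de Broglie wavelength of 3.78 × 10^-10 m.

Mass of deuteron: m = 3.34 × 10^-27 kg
5.25 × 10^2 m/s

From the de Broglie relation λ = h/(mv), we solve for v:

v = h/(mλ)
v = (6.626 × 10^-34 J·s) / (3.34 × 10^-27 kg × 3.78 × 10^-10 m)
v = 5.25 × 10^2 m/s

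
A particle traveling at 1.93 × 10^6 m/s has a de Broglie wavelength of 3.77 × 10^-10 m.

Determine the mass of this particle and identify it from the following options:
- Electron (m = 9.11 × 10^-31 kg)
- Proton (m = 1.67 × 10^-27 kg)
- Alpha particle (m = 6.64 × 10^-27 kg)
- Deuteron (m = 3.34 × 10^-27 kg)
The particle is an electron.

From λ = h/(mv), solve for mass:

m = h/(λv)
m = (6.626 × 10^-34 J·s) / (3.77 × 10^-10 m × 1.93 × 10^6 m/s)
m = 9.11 × 10^-31 kg

Comparing with the listed masses, this is closest to an electron.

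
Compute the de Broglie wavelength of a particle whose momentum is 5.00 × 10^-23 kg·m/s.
1.33 × 10^-11 m

Using the de Broglie relation λ = h/p:

λ = h/p
λ = (6.626 × 10^-34 J·s) / (5.00 × 10^-23 kg·m/s)
λ = 1.33 × 10^-11 m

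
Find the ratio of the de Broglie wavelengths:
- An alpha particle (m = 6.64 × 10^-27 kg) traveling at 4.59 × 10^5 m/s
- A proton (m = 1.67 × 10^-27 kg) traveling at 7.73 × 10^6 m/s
λ₁/λ₂ = 4.24

Using λ = h/(mv):

λ₁ = h/(m₁v₁) = 2.17 × 10^-13 m
λ₂ = h/(m₂v₂) = 5.13 × 10^-14 m

Ratio λ₁/λ₂ = (m₂v₂)/(m₁v₁)
         = (1.67 × 10^-27 kg × 7.73 × 10^6 m/s) / (6.64 × 10^-27 kg × 4.59 × 10^5 m/s)
         = 4.24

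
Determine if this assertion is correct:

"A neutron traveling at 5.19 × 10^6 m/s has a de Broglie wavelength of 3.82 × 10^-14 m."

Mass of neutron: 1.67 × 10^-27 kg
False

The claim is incorrect.

Using λ = h/(mv):
λ = (6.626 × 10^-34 J·s) / (1.67 × 10^-27 kg × 5.19 × 10^6 m/s)
λ = 7.64 × 10^-14 m

The actual wavelength differs from the claimed 3.82 × 10^-14 m.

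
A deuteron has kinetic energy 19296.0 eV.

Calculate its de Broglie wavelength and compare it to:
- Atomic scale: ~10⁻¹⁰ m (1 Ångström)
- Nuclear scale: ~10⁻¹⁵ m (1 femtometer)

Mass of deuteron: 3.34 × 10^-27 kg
λ = 1.46 × 10^-13 m, which is between nuclear and atomic scales.

Using λ = h/√(2mKE):

KE = 19296.0 eV = 3.092 × 10^-15 J

λ = h/√(2mKE)
λ = (6.626 × 10^-34 J·s) / √(2 × 3.34 × 10^-27 kg × 3.092 × 10^-15 J)
λ = 1.46 × 10^-13 m

Comparison:
- Atomic scale (10⁻¹⁰ m): λ is 0.0015× this size
- Nuclear scale (10⁻¹⁵ m): λ is 1.5e+02× this size

The wavelength is between nuclear and atomic scales.

This wavelength is appropriate for probing atomic structure but too large for nuclear physics experiments.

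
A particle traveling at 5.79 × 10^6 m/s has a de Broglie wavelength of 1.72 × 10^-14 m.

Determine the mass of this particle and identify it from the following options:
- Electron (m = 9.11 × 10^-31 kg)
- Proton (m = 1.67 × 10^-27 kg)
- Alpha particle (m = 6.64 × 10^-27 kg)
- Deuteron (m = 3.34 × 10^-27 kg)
The particle is an alpha particle.

From λ = h/(mv), solve for mass:

m = h/(λv)
m = (6.626 × 10^-34 J·s) / (1.72 × 10^-14 m × 5.79 × 10^6 m/s)
m = 6.65 × 10^-27 kg

Comparing with the listed masses, this is closest to an alpha particle.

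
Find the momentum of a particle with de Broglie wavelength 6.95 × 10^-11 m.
9.53 × 10^-24 kg·m/s

From the de Broglie relation λ = h/p, we solve for p:

p = h/λ
p = (6.626 × 10^-34 J·s) / (6.95 × 10^-11 m)
p = 9.53 × 10^-24 kg·m/s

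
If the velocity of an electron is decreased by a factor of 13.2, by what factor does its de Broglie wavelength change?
The wavelength increases by a factor of 13.2.

From λ = h/(mv), the wavelength is inversely proportional to velocity:

λ ∝ 1/v

If v → v/13.2, then λ → 13.2λ

When velocity is decreased by a factor of 13.2, the wavelength increases by a factor of 13.2.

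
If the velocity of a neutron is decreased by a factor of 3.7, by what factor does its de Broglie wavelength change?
The wavelength increases by a factor of 3.7.

From λ = h/(mv), the wavelength is inversely proportional to velocity:

λ ∝ 1/v

If v → v/3.7, then λ → 3.7λ

When velocity is decreased by a factor of 3.7, the wavelength increases by a factor of 3.7.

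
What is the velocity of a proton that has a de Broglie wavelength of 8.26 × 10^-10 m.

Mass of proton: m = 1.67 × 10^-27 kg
4.80 × 10^2 m/s

From the de Broglie relation λ = h/(mv), we solve for v:

v = h/(mλ)
v = (6.626 × 10^-34 J·s) / (1.67 × 10^-27 kg × 8.26 × 10^-10 m)
v = 4.80 × 10^2 m/s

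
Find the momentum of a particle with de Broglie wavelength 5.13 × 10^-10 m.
1.29 × 10^-24 kg·m/s

From the de Broglie relation λ = h/p, we solve for p:

p = h/λ
p = (6.626 × 10^-34 J·s) / (5.13 × 10^-10 m)
p = 1.29 × 10^-24 kg·m/s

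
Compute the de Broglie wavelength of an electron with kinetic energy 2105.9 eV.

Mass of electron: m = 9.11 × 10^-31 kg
2.67 × 10^-11 m

Using λ = h/√(2mKE):

First convert KE to Joules: KE = 2105.9 eV = 3.374 × 10^-16 J

λ = h/√(2mKE)
λ = (6.626 × 10^-34 J·s) / √(2 × 9.11 × 10^-31 kg × 3.374 × 10^-16 J)
λ = 2.67 × 10^-11 m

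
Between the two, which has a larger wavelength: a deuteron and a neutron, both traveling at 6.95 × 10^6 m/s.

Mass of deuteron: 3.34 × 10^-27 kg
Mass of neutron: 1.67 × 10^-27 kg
The neutron has the longer wavelength.

Using λ = h/(mv), since both particles have the same velocity, the wavelength depends only on mass.

For deuteron: λ₁ = h/(m₁v) = 2.85 × 10^-14 m
For neutron: λ₂ = h/(m₂v) = 5.71 × 10^-14 m

Since λ ∝ 1/m at constant velocity, the lighter particle has the longer wavelength.

The neutron has the longer de Broglie wavelength.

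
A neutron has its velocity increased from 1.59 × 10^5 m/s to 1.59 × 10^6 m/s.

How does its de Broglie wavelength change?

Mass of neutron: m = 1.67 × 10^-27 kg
The wavelength decreases by a factor of 10.

Using λ = h/(mv):

Initial wavelength: λ₁ = h/(mv₁) = 2.50 × 10^-12 m
Final wavelength: λ₂ = h/(mv₂) = 2.50 × 10^-13 m

Since λ ∝ 1/v, when velocity increases by a factor of 10, the wavelength decreases by a factor of 10.

λ₂/λ₁ = v₁/v₂ = 1/10

The wavelength decreases by a factor of 10.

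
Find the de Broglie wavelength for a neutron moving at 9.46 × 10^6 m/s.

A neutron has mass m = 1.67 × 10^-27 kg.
4.19 × 10^-14 m

Using the de Broglie relation λ = h/(mv):

λ = h/(mv)
λ = (6.626 × 10^-34 J·s) / (1.67 × 10^-27 kg × 9.46 × 10^6 m/s)
λ = 4.19 × 10^-14 m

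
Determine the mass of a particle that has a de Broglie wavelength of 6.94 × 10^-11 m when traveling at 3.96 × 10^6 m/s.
2.41 × 10^-30 kg

From the de Broglie relation λ = h/(mv), we solve for m:

m = h/(λv)
m = (6.626 × 10^-34 J·s) / (6.94 × 10^-11 m × 3.96 × 10^6 m/s)
m = 2.41 × 10^-30 kg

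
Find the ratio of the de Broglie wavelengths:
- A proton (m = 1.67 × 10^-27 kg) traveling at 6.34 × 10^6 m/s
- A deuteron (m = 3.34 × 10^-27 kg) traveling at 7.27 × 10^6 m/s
λ₁/λ₂ = 2.29

Using λ = h/(mv):

λ₁ = h/(m₁v₁) = 6.26 × 10^-14 m
λ₂ = h/(m₂v₂) = 2.73 × 10^-14 m

Ratio λ₁/λ₂ = (m₂v₂)/(m₁v₁)
         = (3.34 × 10^-27 kg × 7.27 × 10^6 m/s) / (1.67 × 10^-27 kg × 6.34 × 10^6 m/s)
         = 2.29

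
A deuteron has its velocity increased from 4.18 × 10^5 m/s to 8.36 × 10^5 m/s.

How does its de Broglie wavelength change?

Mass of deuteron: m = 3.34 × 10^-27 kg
The wavelength decreases by a factor of 2.

Using λ = h/(mv):

Initial wavelength: λ₁ = h/(mv₁) = 4.75 × 10^-13 m
Final wavelength: λ₂ = h/(mv₂) = 2.37 × 10^-13 m

Since λ ∝ 1/v, when velocity increases by a factor of 2, the wavelength decreases by a factor of 2.

λ₂/λ₁ = v₁/v₂ = 1/2

The wavelength decreases by a factor of 2.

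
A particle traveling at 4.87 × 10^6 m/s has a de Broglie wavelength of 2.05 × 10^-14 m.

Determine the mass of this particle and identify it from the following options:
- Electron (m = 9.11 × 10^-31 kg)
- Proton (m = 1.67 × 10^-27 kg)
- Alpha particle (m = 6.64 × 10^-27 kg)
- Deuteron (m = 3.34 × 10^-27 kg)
The particle is an alpha particle.

From λ = h/(mv), solve for mass:

m = h/(λv)
m = (6.626 × 10^-34 J·s) / (2.05 × 10^-14 m × 4.87 × 10^6 m/s)
m = 6.64 × 10^-27 kg

Comparing with the listed masses, this is closest to an alpha particle.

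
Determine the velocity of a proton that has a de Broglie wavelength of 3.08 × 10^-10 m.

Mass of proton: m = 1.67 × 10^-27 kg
1.29 × 10^3 m/s

From the de Broglie relation λ = h/(mv), we solve for v:

v = h/(mλ)
v = (6.626 × 10^-34 J·s) / (1.67 × 10^-27 kg × 3.08 × 10^-10 m)
v = 1.29 × 10^3 m/s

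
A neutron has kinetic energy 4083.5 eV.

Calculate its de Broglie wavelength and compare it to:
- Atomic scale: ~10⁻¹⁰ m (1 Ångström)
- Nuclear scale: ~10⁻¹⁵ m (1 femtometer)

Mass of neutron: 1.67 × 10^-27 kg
λ = 4.48 × 10^-13 m, which is between nuclear and atomic scales.

Using λ = h/√(2mKE):

KE = 4083.5 eV = 6.542 × 10^-16 J

λ = h/√(2mKE)
λ = (6.626 × 10^-34 J·s) / √(2 × 1.67 × 10^-27 kg × 6.542 × 10^-16 J)
λ = 4.48 × 10^-13 m

Comparison:
- Atomic scale (10⁻¹⁰ m): λ is 0.0045× this size
- Nuclear scale (10⁻¹⁵ m): λ is 4.5e+02× this size

The wavelength is between nuclear and atomic scales.

This wavelength is appropriate for probing atomic structure but too large for nuclear physics experiments.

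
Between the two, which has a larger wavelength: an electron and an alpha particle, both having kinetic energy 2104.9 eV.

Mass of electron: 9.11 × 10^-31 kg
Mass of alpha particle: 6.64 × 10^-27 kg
The electron has the longer wavelength.

Using λ = h/√(2mKE):

For electron: λ₁ = h/√(2m₁KE) = 2.67 × 10^-11 m
For alpha particle: λ₂ = h/√(2m₂KE) = 3.13 × 10^-13 m

Since λ ∝ 1/√m at constant kinetic energy, the lighter particle has the longer wavelength.

The electron has the longer de Broglie wavelength.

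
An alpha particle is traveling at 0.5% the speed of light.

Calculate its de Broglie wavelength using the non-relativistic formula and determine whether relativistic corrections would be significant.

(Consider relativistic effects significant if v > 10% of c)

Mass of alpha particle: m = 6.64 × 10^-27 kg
No, relativistic corrections are not needed.

Using the non-relativistic de Broglie formula λ = h/(mv):

v = 0.5% × c = 1.499 × 10^6 m/s

λ = h/(mv)
λ = (6.626 × 10^-34 J·s) / (6.64 × 10^-27 kg × 1.499 × 10^6 m/s)
λ = 6.66 × 10^-14 m

Since v = 0.5% of c < 10% of c, relativistic corrections are NOT significant and this non-relativistic result is a good approximation.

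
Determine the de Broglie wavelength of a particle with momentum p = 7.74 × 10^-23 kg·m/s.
8.56 × 10^-12 m

Using the de Broglie relation λ = h/p:

λ = h/p
λ = (6.626 × 10^-34 J·s) / (7.74 × 10^-23 kg·m/s)
λ = 8.56 × 10^-12 m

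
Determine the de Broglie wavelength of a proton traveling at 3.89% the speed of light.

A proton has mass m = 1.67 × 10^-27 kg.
3.40 × 10^-14 m

Using the de Broglie relation λ = h/(mv):

v = 3.89% × c = 1.166 × 10^7 m/s

λ = h/(mv)
λ = (6.626 × 10^-34 J·s) / (1.67 × 10^-27 kg × 1.166 × 10^7 m/s)
λ = 3.40 × 10^-14 m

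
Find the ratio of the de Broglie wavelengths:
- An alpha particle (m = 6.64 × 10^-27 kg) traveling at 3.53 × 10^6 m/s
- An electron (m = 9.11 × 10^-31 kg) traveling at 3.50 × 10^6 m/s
λ₁/λ₂ = 1.36 × 10^-4

Using λ = h/(mv):

λ₁ = h/(m₁v₁) = 2.83 × 10^-14 m
λ₂ = h/(m₂v₂) = 2.08 × 10^-10 m

Ratio λ₁/λ₂ = (m₂v₂)/(m₁v₁)
         = (9.11 × 10^-31 kg × 3.50 × 10^6 m/s) / (6.64 × 10^-27 kg × 3.53 × 10^6 m/s)
         = 1.36 × 10^-4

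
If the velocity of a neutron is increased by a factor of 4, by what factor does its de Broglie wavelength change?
The wavelength decreases by a factor of 4.

From λ = h/(mv), the wavelength is inversely proportional to velocity:

λ ∝ 1/v

If v → 4v, then λ → λ/4

When velocity is increased by a factor of 4, the wavelength decreases by a factor of 4.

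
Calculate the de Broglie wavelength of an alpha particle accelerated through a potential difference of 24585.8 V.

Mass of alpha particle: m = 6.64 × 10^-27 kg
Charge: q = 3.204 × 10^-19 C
6.48 × 10^-14 m

When a particle is accelerated through voltage V, it gains kinetic energy KE = qV.

The de Broglie wavelength is then λ = h/√(2mqV):

λ = h/√(2mqV)
λ = (6.626 × 10^-34 J·s) / √(2 × 6.64 × 10^-27 kg × 3.204 × 10^-19 C × 24585.8 V)
λ = 6.48 × 10^-14 m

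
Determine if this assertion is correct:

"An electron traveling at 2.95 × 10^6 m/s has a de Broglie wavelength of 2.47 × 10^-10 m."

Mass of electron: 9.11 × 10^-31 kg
True

The claim is correct.

Using λ = h/(mv):
λ = (6.626 × 10^-34 J·s) / (9.11 × 10^-31 kg × 2.95 × 10^6 m/s)
λ = 2.47 × 10^-10 m

This matches the claimed value.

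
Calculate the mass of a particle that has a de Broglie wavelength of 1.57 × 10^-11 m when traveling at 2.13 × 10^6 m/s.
1.98 × 10^-29 kg

From the de Broglie relation λ = h/(mv), we solve for m:

m = h/(λv)
m = (6.626 × 10^-34 J·s) / (1.57 × 10^-11 m × 2.13 × 10^6 m/s)
m = 1.98 × 10^-29 kg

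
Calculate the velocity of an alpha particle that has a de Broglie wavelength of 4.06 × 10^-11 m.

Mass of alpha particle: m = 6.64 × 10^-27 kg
2.46 × 10^3 m/s

From the de Broglie relation λ = h/(mv), we solve for v:

v = h/(mλ)
v = (6.626 × 10^-34 J·s) / (6.64 × 10^-27 kg × 4.06 × 10^-11 m)
v = 2.46 × 10^3 m/s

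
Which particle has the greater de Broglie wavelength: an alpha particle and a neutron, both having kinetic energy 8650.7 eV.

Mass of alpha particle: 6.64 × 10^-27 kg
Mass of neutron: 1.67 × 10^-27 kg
The neutron has the longer wavelength.

Using λ = h/√(2mKE):

For alpha particle: λ₁ = h/√(2m₁KE) = 1.54 × 10^-13 m
For neutron: λ₂ = h/√(2m₂KE) = 3.08 × 10^-13 m

Since λ ∝ 1/√m at constant kinetic energy, the lighter particle has the longer wavelength.

The neutron has the longer de Broglie wavelength.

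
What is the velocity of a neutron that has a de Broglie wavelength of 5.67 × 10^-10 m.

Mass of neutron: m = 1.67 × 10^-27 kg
7.00 × 10^2 m/s

From the de Broglie relation λ = h/(mv), we solve for v:

v = h/(mλ)
v = (6.626 × 10^-34 J·s) / (1.67 × 10^-27 kg × 5.67 × 10^-10 m)
v = 7.00 × 10^2 m/s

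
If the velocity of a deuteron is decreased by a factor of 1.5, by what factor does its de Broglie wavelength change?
The wavelength increases by a factor of 1.5.

From λ = h/(mv), the wavelength is inversely proportional to velocity:

λ ∝ 1/v

If v → v/1.5, then λ → 1.5λ

When velocity is decreased by a factor of 1.5, the wavelength increases by a factor of 1.5.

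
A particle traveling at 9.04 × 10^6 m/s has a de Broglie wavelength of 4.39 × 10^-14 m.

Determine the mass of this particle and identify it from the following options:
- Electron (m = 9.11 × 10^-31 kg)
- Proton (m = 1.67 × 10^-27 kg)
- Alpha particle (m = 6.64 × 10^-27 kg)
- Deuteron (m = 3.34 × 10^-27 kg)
The particle is a proton.

From λ = h/(mv), solve for mass:

m = h/(λv)
m = (6.626 × 10^-34 J·s) / (4.39 × 10^-14 m × 9.04 × 10^6 m/s)
m = 1.67 × 10^-27 kg

Comparing with the listed masses, this is closest to a proton.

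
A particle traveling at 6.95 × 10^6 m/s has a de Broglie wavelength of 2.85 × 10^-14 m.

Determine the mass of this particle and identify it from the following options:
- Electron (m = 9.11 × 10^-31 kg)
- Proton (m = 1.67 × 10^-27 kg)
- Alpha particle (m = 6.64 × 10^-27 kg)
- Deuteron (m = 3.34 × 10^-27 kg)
The particle is a deuteron.

From λ = h/(mv), solve for mass:

m = h/(λv)
m = (6.626 × 10^-34 J·s) / (2.85 × 10^-14 m × 6.95 × 10^6 m/s)
m = 3.35 × 10^-27 kg

Comparing with the listed masses, this is closest to a deuteron.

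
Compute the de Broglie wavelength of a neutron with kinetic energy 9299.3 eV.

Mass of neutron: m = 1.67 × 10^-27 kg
2.97 × 10^-13 m

Using λ = h/√(2mKE):

First convert KE to Joules: KE = 9299.3 eV = 1.490 × 10^-15 J

λ = h/√(2mKE)
λ = (6.626 × 10^-34 J·s) / √(2 × 1.67 × 10^-27 kg × 1.490 × 10^-15 J)
λ = 2.97 × 10^-13 m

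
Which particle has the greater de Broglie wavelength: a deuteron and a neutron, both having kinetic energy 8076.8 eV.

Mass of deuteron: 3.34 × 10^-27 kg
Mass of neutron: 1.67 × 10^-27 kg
The neutron has the longer wavelength.

Using λ = h/√(2mKE):

For deuteron: λ₁ = h/√(2m₁KE) = 2.25 × 10^-13 m
For neutron: λ₂ = h/√(2m₂KE) = 3.19 × 10^-13 m

Since λ ∝ 1/√m at constant kinetic energy, the lighter particle has the longer wavelength.

The neutron has the longer de Broglie wavelength.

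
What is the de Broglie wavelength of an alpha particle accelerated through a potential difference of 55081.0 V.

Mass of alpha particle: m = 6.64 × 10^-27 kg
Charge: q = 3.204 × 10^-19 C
4.33 × 10^-14 m

When a particle is accelerated through voltage V, it gains kinetic energy KE = qV.

The de Broglie wavelength is then λ = h/√(2mqV):

λ = h/√(2mqV)
λ = (6.626 × 10^-34 J·s) / √(2 × 6.64 × 10^-27 kg × 3.204 × 10^-19 C × 55081.0 V)
λ = 4.33 × 10^-14 m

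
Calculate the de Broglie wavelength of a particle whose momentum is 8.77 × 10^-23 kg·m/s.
7.56 × 10^-12 m

Using the de Broglie relation λ = h/p:

λ = h/p
λ = (6.626 × 10^-34 J·s) / (8.77 × 10^-23 kg·m/s)
λ = 7.56 × 10^-12 m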